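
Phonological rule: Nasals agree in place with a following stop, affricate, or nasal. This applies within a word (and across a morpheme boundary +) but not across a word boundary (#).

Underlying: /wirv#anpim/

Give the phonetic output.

[wirv#ampim]

/n/ before /p/ (labial) → [m]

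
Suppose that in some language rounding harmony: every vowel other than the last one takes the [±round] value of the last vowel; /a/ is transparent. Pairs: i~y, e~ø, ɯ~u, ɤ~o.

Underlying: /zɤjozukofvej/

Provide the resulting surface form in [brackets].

[zɤjɤzɯkɤfvej]

/o/ harmonizes with /e/ ([-round]) → [ɤ]
/u/ harmonizes with /e/ ([-round]) → [ɯ]
/o/ harmonizes with /e/ ([-round]) → [ɤ]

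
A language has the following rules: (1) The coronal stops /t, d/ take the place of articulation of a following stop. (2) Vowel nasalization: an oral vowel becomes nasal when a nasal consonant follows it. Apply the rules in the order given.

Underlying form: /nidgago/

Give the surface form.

[niggago]

Rule 1: /d/ before /g/ (velar) → [g]
After rule 1: niggago
Rule 2: no segment meets the rule's conditions; no change.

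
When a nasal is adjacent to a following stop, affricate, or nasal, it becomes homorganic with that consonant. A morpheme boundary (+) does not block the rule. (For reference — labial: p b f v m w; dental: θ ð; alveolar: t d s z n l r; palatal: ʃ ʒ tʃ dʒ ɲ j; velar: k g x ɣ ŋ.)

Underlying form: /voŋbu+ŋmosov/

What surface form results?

/ŋ/ before /b/ (labial) → [m]
/ŋ/ before /m/ (labial) → [m]

[vombu+mmosov]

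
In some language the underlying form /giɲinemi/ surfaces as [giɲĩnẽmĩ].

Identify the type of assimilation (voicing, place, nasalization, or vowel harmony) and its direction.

nasalization, progressive

/i/→[ĩ] /e/→[ẽ] /i/→[ĩ].
Each target copies a feature from the preceding segment, so the direction is progressive.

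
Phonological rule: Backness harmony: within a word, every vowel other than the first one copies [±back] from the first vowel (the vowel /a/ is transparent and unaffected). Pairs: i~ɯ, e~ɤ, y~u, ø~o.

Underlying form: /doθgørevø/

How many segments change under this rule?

/ø/ harmonizes with /o/ ([+back]) → [o]
/e/ harmonizes with /o/ ([+back]) → [ɤ]
/ø/ harmonizes with /o/ ([+back]) → [o]
3 segments change.

3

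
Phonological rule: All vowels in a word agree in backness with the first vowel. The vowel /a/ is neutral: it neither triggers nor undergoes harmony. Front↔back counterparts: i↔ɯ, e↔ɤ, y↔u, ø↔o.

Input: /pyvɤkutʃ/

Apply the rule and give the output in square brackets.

/ɤ/ harmonizes with /y/ ([-back]) → [e]
/u/ harmonizes with /y/ ([-back]) → [y]

[pyvekytʃ]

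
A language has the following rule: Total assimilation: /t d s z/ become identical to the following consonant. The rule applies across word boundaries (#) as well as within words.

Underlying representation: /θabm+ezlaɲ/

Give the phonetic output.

/z/ before /l/ → [l] (total assimilation)

[θabm+ellaɲ]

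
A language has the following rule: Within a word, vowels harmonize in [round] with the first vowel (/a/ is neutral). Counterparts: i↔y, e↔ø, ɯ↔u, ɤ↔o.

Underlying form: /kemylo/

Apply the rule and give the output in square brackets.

[kemilɤ]

/y/ harmonizes with /e/ ([-round]) → [i]
/o/ harmonizes with /e/ ([-round]) → [ɤ]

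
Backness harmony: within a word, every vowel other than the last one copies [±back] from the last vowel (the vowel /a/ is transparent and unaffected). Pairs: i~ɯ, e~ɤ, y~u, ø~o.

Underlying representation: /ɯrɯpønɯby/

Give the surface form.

/ɯ/ harmonizes with /y/ ([-back]) → [i]
/ɯ/ harmonizes with /y/ ([-back]) → [i]
/ɯ/ harmonizes with /y/ ([-back]) → [i]

[iripøniby]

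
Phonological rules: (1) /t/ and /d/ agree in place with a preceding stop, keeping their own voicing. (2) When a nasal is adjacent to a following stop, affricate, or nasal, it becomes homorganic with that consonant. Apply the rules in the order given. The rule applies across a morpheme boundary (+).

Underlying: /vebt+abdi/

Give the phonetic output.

[vebp+abbi]

Rule 1: /t/ after /b/ (labial) → [p]
Rule 1: /d/ after /b/ (labial) → [b]
After rule 1: vebp+abbi
Rule 2: no segment meets the rule's conditions; no change.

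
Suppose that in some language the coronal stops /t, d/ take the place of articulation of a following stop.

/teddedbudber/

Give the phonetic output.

/d/ before /b/ (labial) → [b]
/d/ before /b/ (labial) → [b]

[teddebbubber]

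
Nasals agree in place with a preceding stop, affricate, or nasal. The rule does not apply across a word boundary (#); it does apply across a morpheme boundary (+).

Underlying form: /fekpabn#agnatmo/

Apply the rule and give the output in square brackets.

[fekpabm#agŋatno]

/n/ after /b/ (labial) → [m]
/n/ after /g/ (velar) → [ŋ]
/m/ after /t/ (alveolar) → [n]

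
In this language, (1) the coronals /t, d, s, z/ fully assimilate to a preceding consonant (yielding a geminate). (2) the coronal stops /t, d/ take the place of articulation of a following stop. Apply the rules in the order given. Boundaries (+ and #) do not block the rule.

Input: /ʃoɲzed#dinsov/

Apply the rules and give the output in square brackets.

[ʃoɲɲed#dinnov]

Rule 1: /z/ after /ɲ/ → [ɲ] (total assimilation)
Rule 1: /s/ after /n/ → [n] (total assimilation)
After rule 1: ʃoɲɲed#dinnov
Rule 2: no segment meets the rule's conditions; no change.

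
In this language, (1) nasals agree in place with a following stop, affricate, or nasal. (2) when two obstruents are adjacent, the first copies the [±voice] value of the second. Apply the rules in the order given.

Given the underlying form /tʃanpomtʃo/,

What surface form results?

Rule 1: /n/ before /p/ (labial) → [m]
Rule 1: /m/ before /tʃ/ (palatal) → [ɲ]
After rule 1: tʃampoɲtʃo
Rule 2: no segment meets the rule's conditions; no change.

[tʃampoɲtʃo]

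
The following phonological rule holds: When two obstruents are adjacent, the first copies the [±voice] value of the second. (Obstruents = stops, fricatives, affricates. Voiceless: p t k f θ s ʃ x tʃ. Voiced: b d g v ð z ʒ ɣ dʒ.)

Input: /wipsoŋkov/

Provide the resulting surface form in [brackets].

no segment meets the rule's conditions; no change.

[wipsoŋkov]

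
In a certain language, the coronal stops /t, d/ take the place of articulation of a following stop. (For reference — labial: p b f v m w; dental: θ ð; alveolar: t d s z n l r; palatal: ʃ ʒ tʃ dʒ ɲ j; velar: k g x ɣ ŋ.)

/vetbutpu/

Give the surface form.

[vepbuppu]

/t/ before /b/ (labial) → [p]
/t/ before /p/ (labial) → [p]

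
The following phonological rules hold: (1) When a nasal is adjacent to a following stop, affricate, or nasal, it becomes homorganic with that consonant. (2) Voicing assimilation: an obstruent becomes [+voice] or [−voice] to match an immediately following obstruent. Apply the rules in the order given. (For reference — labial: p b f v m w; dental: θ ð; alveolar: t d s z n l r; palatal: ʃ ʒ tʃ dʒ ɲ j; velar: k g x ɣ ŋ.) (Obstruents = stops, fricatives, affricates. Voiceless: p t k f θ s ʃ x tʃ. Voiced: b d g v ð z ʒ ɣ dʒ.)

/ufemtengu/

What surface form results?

Rule 1: /m/ before /t/ (alveolar) → [n]
Rule 1: /n/ before /g/ (velar) → [ŋ]
After rule 1: ufenteŋgu
Rule 2: no segment meets the rule's conditions; no change.

[ufenteŋgu]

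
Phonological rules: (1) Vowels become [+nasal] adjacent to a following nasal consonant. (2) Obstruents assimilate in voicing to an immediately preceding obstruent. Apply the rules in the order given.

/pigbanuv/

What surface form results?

Rule 1: /a/ before nasal /n/ → [ã]
After rule 1: pigbãnuv
Rule 2: no segment meets the rule's conditions; no change.

[pigbãnuv]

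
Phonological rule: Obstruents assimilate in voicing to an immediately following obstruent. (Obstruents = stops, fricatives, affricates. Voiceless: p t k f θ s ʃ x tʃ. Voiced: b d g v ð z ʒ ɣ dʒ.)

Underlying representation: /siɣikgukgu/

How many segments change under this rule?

/k/ before /g/ (voiced) → [g]
/k/ before /g/ (voiced) → [g]
2 segments change.

2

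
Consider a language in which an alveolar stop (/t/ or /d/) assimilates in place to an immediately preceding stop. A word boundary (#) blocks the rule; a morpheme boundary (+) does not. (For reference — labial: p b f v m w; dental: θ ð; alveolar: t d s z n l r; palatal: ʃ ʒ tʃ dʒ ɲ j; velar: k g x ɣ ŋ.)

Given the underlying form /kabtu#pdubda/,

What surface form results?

[kabpu#pbubba]

/t/ after /b/ (labial) → [p]
/d/ after /p/ (labial) → [b]
/d/ after /b/ (labial) → [b]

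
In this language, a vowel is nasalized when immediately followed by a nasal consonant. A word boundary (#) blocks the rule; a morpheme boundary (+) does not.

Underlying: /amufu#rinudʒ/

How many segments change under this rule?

/a/ before nasal /m/ → [ã]
/i/ before nasal /n/ → [ĩ]
2 segments change.

2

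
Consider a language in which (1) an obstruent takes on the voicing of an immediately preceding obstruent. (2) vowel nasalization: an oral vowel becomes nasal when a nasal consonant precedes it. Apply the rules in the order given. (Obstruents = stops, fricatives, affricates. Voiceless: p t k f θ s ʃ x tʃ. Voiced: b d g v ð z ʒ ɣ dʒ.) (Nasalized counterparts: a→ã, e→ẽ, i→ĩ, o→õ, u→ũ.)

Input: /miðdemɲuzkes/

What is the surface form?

Rule 1: /k/ after /z/ (voiced) → [g]
After rule 1: miðdemɲuzges
Rule 2: /i/ after nasal /m/ → [ĩ]
Rule 2: /u/ after nasal /ɲ/ → [ũ]

[mĩðdemɲũzges]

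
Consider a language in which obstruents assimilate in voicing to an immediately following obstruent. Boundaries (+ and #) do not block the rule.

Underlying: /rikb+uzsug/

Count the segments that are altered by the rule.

/k/ before /b/ (voiced) → [g]
/z/ before /s/ (voiceless) → [s]
2 segments change.

2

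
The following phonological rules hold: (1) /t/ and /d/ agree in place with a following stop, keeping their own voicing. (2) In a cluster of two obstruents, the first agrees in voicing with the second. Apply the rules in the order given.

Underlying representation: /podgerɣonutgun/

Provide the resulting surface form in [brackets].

Rule 1: /d/ before /g/ (velar) → [g]
Rule 1: /t/ before /g/ (velar) → [k]
After rule 1: poggerɣonukgun
Rule 2: /k/ before /g/ (voiced) → [g]

[poggerɣonuggun]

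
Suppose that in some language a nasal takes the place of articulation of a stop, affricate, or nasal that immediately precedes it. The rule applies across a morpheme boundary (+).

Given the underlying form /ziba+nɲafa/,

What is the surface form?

[ziba+nnafa]

/ɲ/ after /n/ (alveolar) → [n]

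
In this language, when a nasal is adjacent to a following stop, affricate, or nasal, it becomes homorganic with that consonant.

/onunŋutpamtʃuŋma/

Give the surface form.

[onuŋŋutpaɲtʃumma]

/n/ before /ŋ/ (velar) → [ŋ]
/m/ before /tʃ/ (palatal) → [ɲ]
/ŋ/ before /m/ (labial) → [m]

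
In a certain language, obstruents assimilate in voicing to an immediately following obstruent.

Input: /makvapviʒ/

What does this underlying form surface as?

[magvabviʒ]

/k/ before /v/ (voiced) → [g]
/p/ before /v/ (voiced) → [b]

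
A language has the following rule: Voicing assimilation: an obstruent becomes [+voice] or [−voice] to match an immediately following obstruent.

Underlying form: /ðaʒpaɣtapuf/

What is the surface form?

[ðaʃpaxtapuf]

/ʒ/ before /p/ (voiceless) → [ʃ]
/ɣ/ before /t/ (voiceless) → [x]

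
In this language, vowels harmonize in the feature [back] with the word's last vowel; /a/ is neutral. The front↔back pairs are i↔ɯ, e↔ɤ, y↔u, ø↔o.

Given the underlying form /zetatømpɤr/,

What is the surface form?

[zɤtatompɤr]

/e/ harmonizes with /ɤ/ ([+back]) → [ɤ]
/ø/ harmonizes with /ɤ/ ([+back]) → [o]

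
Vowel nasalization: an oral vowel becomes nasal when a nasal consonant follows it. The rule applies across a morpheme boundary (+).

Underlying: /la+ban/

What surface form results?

/a/ before nasal /n/ → [ã]

[la+bãn]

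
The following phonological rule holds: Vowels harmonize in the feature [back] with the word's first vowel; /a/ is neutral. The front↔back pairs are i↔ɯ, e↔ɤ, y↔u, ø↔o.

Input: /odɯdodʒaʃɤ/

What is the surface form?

[odɯdodʒaʃɤ]

no segment meets the rule's conditions; no change.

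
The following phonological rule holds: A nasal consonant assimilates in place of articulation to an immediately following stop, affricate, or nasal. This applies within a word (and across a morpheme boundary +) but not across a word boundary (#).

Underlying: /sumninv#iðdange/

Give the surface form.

[sunninv#iðdaŋge]

/m/ before /n/ (alveolar) → [n]
/n/ before /g/ (velar) → [ŋ]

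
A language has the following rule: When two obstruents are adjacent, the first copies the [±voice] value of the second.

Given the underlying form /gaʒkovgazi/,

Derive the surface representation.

/ʒ/ before /k/ (voiceless) → [ʃ]

[gaʃkovgazi]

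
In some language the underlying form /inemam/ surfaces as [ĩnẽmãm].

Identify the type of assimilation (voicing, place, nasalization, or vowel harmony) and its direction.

/i/→[ĩ] /e/→[ẽ] /a/→[ã].
Each target copies a feature from the following segment, so the direction is regressive.

nasalization, regressive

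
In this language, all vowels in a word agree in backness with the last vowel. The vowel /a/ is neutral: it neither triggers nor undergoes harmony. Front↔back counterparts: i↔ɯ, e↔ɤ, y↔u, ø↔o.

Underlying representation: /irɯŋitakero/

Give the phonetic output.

[ɯrɯŋɯtakɤro]

/i/ harmonizes with /o/ ([+back]) → [ɯ]
/i/ harmonizes with /o/ ([+back]) → [ɯ]
/e/ harmonizes with /o/ ([+back]) → [ɤ]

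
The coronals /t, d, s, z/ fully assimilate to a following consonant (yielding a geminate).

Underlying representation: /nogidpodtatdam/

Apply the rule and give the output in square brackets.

[nogippottaddam]

/d/ before /p/ → [p] (total assimilation)
/d/ before /t/ → [t] (total assimilation)
/t/ before /d/ → [d] (total assimilation)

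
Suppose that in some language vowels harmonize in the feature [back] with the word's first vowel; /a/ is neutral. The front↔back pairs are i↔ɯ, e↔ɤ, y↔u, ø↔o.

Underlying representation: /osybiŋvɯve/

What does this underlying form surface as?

[osubɯŋvɯvɤ]

/y/ harmonizes with /o/ ([+back]) → [u]
/i/ harmonizes with /o/ ([+back]) → [ɯ]
/e/ harmonizes with /o/ ([+back]) → [ɤ]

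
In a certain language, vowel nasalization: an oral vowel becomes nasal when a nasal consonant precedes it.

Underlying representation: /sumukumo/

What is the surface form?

/u/ after nasal /m/ → [ũ]
/o/ after nasal /m/ → [õ]

[sumũkumõ]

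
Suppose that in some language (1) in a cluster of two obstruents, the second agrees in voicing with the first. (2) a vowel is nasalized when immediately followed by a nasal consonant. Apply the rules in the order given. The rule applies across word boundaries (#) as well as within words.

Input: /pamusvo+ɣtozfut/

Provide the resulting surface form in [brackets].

Rule 1: /v/ after /s/ (voiceless) → [f]
Rule 1: /t/ after /ɣ/ (voiced) → [d]
Rule 1: /f/ after /z/ (voiced) → [v]
After rule 1: pamusfo+ɣdozvut
Rule 2: /a/ before nasal /m/ → [ã]

[pãmusfo+ɣdozvut]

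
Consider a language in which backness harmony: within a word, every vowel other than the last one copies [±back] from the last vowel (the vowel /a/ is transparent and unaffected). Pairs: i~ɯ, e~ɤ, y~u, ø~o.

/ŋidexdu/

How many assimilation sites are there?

/i/ harmonizes with /u/ ([+back]) → [ɯ]
/e/ harmonizes with /u/ ([+back]) → [ɤ]
2 segments change.

2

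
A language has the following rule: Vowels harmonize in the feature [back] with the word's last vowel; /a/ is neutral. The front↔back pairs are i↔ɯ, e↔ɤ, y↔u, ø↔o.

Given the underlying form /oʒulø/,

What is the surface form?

/o/ harmonizes with /ø/ ([-back]) → [ø]
/u/ harmonizes with /ø/ ([-back]) → [y]

[øʒylø]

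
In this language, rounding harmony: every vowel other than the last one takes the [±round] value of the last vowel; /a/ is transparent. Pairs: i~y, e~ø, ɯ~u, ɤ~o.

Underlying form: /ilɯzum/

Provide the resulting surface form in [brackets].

/i/ harmonizes with /u/ ([+round]) → [y]
/ɯ/ harmonizes with /u/ ([+round]) → [u]

[yluzum]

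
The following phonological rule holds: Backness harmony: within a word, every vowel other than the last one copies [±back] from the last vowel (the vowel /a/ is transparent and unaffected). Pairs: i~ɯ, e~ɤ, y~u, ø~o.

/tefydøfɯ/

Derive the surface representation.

/e/ harmonizes with /ɯ/ ([+back]) → [ɤ]
/y/ harmonizes with /ɯ/ ([+back]) → [u]
/ø/ harmonizes with /ɯ/ ([+back]) → [o]

[tɤfudofɯ]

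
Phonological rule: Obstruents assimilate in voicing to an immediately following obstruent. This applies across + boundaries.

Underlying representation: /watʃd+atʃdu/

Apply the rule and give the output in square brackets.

[wadʒd+adʒdu]

/tʃ/ before /d/ (voiced) → [dʒ]
/tʃ/ before /d/ (voiced) → [dʒ]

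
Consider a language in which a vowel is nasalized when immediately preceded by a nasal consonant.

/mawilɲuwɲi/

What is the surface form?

[mãwilɲũwɲĩ]

/a/ after nasal /m/ → [ã]
/u/ after nasal /ɲ/ → [ũ]
/i/ after nasal /ɲ/ → [ĩ]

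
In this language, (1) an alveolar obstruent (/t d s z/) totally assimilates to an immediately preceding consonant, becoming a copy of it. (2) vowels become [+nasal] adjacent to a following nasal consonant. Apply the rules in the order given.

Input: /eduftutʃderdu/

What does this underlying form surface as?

[eduffutʃtʃerru]

Rule 1: /t/ after /f/ → [f] (total assimilation)
Rule 1: /d/ after /tʃ/ → [tʃ] (total assimilation)
Rule 1: /d/ after /r/ → [r] (total assimilation)
After rule 1: eduffutʃtʃerru
Rule 2: no segment meets the rule's conditions; no change.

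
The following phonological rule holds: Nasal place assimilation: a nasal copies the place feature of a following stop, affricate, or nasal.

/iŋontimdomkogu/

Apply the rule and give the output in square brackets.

/m/ before /d/ (alveolar) → [n]
/m/ before /k/ (velar) → [ŋ]

[iŋontindoŋkogu]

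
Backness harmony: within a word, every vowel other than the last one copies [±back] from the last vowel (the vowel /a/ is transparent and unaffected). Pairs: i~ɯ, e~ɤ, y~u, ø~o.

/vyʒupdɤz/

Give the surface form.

[vuʒupdɤz]

/y/ harmonizes with /ɤ/ ([+back]) → [u]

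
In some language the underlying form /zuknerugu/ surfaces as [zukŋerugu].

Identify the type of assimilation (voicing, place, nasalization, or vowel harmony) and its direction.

place assimilation, progressive

/n/→[ŋ].
Each target copies a feature from the preceding segment, so the direction is progressive.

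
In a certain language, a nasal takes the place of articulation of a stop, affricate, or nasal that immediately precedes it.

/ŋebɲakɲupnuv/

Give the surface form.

[ŋebmakŋupmuv]

/ɲ/ after /b/ (labial) → [m]
/ɲ/ after /k/ (velar) → [ŋ]
/n/ after /p/ (labial) → [m]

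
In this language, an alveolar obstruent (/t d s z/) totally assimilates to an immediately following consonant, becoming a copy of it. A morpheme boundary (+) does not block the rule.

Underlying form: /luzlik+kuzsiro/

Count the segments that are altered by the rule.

/z/ before /l/ → [l] (total assimilation)
/z/ before /s/ → [s] (total assimilation)
2 segments change.

2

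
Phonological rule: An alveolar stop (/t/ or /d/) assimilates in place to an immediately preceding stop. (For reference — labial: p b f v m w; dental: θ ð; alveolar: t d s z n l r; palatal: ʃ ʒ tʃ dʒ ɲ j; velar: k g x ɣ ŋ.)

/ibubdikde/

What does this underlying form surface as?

/d/ after /b/ (labial) → [b]
/d/ after /k/ (velar) → [g]

[ibubbikge]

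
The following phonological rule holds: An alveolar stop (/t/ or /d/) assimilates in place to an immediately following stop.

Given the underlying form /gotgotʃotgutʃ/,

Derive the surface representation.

[gokgotʃokgutʃ]

/t/ before /g/ (velar) → [k]
/t/ before /g/ (velar) → [k]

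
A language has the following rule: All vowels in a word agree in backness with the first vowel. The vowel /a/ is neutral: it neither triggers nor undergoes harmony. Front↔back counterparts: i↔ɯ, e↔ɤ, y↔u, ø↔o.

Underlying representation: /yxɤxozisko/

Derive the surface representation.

[yxexøziskø]

/ɤ/ harmonizes with /y/ ([-back]) → [e]
/o/ harmonizes with /y/ ([-back]) → [ø]
/o/ harmonizes with /y/ ([-back]) → [ø]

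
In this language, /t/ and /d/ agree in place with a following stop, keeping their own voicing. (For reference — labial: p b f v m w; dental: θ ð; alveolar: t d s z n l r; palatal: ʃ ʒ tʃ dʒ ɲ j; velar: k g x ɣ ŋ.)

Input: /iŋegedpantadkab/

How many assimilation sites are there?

2

/d/ before /p/ (labial) → [b]
/d/ before /k/ (velar) → [g]
2 segments change.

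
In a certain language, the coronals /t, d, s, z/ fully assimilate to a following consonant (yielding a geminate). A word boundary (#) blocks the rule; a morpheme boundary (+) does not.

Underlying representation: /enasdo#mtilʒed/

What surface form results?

[enaddo#mtilʒed]

/s/ before /d/ → [d] (total assimilation)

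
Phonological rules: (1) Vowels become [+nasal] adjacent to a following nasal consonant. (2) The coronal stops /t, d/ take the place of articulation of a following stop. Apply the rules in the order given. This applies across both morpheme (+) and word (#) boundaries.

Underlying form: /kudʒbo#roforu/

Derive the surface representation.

[kudʒbo#roforu]

Rule 1: no segment meets the rule's conditions; no change.
After rule 1: kudʒbo#roforu
Rule 2: no segment meets the rule's conditions; no change.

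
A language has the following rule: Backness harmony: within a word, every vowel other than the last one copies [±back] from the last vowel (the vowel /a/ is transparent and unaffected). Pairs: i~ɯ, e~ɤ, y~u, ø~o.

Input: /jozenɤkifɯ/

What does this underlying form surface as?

[jozɤnɤkɯfɯ]

/e/ harmonizes with /ɯ/ ([+back]) → [ɤ]
/i/ harmonizes with /ɯ/ ([+back]) → [ɯ]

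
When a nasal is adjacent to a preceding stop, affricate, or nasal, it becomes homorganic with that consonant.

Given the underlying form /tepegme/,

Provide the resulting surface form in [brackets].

/m/ after /g/ (velar) → [ŋ]

[tepegŋe]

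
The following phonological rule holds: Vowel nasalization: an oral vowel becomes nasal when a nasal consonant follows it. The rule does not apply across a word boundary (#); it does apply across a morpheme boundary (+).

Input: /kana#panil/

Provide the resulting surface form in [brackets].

[kãna#pãnil]

/a/ before nasal /n/ → [ã]
/a/ before nasal /n/ → [ã]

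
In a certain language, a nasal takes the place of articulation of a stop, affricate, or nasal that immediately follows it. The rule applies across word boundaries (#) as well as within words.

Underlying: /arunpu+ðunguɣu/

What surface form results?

/n/ before /p/ (labial) → [m]
/n/ before /g/ (velar) → [ŋ]

[arumpu+ðuŋguɣu]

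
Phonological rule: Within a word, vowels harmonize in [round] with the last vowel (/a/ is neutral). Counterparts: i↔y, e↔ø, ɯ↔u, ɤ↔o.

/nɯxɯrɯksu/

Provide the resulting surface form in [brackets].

[nuxuruksu]

/ɯ/ harmonizes with /u/ ([+round]) → [u]
/ɯ/ harmonizes with /u/ ([+round]) → [u]
/ɯ/ harmonizes with /u/ ([+round]) → [u]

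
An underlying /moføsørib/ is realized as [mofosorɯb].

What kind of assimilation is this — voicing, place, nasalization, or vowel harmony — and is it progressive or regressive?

/ø/→[o] /ø/→[o] /i/→[ɯ].
Vowels agree with the first vowel, so the harmony is progressive.

vowel harmony, progressive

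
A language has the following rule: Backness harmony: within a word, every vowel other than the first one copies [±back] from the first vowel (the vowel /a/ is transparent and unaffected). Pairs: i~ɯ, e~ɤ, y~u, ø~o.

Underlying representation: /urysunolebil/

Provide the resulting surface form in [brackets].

/y/ harmonizes with /u/ ([+back]) → [u]
/e/ harmonizes with /u/ ([+back]) → [ɤ]
/i/ harmonizes with /u/ ([+back]) → [ɯ]

[urusunolɤbɯl]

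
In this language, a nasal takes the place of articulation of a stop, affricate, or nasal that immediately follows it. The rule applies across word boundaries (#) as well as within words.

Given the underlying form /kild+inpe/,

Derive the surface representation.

/n/ before /p/ (labial) → [m]

[kild+impe]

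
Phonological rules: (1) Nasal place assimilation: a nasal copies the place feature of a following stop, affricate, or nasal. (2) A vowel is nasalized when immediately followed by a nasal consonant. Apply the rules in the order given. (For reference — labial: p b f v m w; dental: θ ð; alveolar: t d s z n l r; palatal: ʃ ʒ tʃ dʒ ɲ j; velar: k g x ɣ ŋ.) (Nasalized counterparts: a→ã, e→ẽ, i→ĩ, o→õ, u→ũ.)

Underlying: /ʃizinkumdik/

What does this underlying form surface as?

Rule 1: /n/ before /k/ (velar) → [ŋ]
Rule 1: /m/ before /d/ (alveolar) → [n]
After rule 1: ʃiziŋkundik
Rule 2: /i/ before nasal /ŋ/ → [ĩ]
Rule 2: /u/ before nasal /n/ → [ũ]

[ʃizĩŋkũndik]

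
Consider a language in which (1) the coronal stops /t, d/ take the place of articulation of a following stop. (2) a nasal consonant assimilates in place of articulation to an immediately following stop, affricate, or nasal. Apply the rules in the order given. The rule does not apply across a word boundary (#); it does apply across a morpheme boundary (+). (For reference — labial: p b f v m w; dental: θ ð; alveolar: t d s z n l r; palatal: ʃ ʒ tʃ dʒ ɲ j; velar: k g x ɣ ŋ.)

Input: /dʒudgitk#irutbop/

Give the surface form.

Rule 1: /d/ before /g/ (velar) → [g]
Rule 1: /t/ before /k/ (velar) → [k]
Rule 1: /t/ before /b/ (labial) → [p]
After rule 1: dʒuggikk#irupbop
Rule 2: no segment meets the rule's conditions; no change.

[dʒuggikk#irupbop]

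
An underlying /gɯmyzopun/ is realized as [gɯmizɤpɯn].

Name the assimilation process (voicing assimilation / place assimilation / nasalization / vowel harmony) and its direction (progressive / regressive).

/y/→[i] /o/→[ɤ] /u/→[ɯ].
Vowels agree with the first vowel, so the harmony is progressive.

vowel harmony, progressive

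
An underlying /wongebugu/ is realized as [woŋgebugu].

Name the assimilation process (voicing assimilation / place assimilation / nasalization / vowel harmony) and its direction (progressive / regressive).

place assimilation, regressive

/n/→[ŋ].
Each target copies a feature from the following segment, so the direction is regressive.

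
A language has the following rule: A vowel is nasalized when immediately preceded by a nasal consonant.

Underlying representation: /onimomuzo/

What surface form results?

/i/ after nasal /n/ → [ĩ]
/o/ after nasal /m/ → [õ]
/u/ after nasal /m/ → [ũ]

[onĩmõmũzo]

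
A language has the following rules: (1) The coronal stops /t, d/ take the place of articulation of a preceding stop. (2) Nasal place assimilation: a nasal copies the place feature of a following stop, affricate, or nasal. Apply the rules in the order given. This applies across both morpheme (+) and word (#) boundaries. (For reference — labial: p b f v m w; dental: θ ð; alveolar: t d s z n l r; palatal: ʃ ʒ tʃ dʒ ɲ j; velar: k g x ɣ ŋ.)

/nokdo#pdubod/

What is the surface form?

[nokgo#pbubod]

Rule 1: /d/ after /k/ (velar) → [g]
Rule 1: /d/ after /p/ (labial) → [b]
After rule 1: nokgo#pbubod
Rule 2: no segment meets the rule's conditions; no change.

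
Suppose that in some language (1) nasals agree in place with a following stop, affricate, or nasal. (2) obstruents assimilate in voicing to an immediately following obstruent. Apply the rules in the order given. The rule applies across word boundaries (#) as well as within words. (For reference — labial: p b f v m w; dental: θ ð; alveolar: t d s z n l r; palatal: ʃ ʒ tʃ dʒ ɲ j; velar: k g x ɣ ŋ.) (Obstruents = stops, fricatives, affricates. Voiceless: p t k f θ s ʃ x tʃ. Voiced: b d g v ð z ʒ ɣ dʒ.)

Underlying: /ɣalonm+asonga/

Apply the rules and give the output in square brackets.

[ɣalomm+asoŋga]

Rule 1: /n/ before /m/ (labial) → [m]
Rule 1: /n/ before /g/ (velar) → [ŋ]
After rule 1: ɣalomm+asoŋga
Rule 2: no segment meets the rule's conditions; no change.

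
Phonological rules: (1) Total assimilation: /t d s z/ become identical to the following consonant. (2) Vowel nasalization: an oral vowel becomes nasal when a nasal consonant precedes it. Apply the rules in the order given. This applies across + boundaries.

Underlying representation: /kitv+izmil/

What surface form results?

[kivv+immĩl]

Rule 1: /t/ before /v/ → [v] (total assimilation)
Rule 1: /z/ before /m/ → [m] (total assimilation)
After rule 1: kivv+immil
Rule 2: /i/ after nasal /m/ → [ĩ]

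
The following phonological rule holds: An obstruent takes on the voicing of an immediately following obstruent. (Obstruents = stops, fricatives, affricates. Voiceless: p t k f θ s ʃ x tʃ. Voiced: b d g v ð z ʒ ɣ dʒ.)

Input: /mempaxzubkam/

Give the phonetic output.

[mempaɣzupkam]

/x/ before /z/ (voiced) → [ɣ]
/b/ before /k/ (voiceless) → [p]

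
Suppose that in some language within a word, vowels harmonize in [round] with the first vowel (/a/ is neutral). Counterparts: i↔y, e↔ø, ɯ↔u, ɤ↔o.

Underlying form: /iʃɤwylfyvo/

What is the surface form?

/y/ harmonizes with /i/ ([-round]) → [i]
/y/ harmonizes with /i/ ([-round]) → [i]
/o/ harmonizes with /i/ ([-round]) → [ɤ]

[iʃɤwilfivɤ]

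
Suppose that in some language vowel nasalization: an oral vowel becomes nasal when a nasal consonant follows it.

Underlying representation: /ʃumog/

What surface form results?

[ʃũmog]

/u/ before nasal /m/ → [ũ]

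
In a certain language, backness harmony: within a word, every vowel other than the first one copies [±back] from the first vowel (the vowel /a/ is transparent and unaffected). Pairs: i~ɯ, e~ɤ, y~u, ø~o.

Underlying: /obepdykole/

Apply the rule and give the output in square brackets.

[obɤpdukolɤ]

/e/ harmonizes with /o/ ([+back]) → [ɤ]
/y/ harmonizes with /o/ ([+back]) → [u]
/e/ harmonizes with /o/ ([+back]) → [ɤ]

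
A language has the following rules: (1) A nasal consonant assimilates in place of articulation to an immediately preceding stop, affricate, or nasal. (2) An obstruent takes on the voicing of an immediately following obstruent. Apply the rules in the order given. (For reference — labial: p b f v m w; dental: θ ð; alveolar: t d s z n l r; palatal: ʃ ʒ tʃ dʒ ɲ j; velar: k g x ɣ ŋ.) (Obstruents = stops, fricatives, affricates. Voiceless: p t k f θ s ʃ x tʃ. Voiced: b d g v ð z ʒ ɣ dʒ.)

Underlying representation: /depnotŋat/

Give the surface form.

Rule 1: /n/ after /p/ (labial) → [m]
Rule 1: /ŋ/ after /t/ (alveolar) → [n]
After rule 1: depmotnat
Rule 2: no segment meets the rule's conditions; no change.

[depmotnat]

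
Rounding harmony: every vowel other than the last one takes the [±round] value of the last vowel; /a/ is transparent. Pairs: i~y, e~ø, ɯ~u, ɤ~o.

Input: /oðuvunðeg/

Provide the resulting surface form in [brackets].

[ɤðɯvɯnðeg]

/o/ harmonizes with /e/ ([-round]) → [ɤ]
/u/ harmonizes with /e/ ([-round]) → [ɯ]
/u/ harmonizes with /e/ ([-round]) → [ɯ]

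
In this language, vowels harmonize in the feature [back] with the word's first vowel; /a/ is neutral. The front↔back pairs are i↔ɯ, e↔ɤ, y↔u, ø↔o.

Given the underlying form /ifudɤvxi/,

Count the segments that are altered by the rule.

/u/ harmonizes with /i/ ([-back]) → [y]
/ɤ/ harmonizes with /i/ ([-back]) → [e]
2 segments change.

2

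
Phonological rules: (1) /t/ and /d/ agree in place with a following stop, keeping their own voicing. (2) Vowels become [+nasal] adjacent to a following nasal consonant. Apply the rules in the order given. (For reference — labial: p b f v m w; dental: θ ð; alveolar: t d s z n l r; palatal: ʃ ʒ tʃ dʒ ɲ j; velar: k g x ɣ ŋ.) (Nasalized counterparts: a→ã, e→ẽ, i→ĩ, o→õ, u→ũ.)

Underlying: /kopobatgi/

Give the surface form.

Rule 1: /t/ before /g/ (velar) → [k]
After rule 1: kopobakgi
Rule 2: no segment meets the rule's conditions; no change.

[kopobakgi]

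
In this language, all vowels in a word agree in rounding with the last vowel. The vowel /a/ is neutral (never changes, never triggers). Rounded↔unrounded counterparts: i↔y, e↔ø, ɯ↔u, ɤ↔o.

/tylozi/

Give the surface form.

[tilɤzi]

/y/ harmonizes with /i/ ([-round]) → [i]
/o/ harmonizes with /i/ ([-round]) → [ɤ]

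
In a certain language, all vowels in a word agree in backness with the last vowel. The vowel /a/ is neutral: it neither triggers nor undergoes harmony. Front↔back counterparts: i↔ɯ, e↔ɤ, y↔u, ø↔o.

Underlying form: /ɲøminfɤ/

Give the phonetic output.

/ø/ harmonizes with /ɤ/ ([+back]) → [o]
/i/ harmonizes with /ɤ/ ([+back]) → [ɯ]

[ɲomɯnfɤ]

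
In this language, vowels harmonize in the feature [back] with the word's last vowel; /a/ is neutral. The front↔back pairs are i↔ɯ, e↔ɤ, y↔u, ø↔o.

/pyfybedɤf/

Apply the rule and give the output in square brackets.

/y/ harmonizes with /ɤ/ ([+back]) → [u]
/y/ harmonizes with /ɤ/ ([+back]) → [u]
/e/ harmonizes with /ɤ/ ([+back]) → [ɤ]

[pufubɤdɤf]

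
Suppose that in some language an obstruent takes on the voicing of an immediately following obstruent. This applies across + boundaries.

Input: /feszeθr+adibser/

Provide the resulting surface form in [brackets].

/s/ before /z/ (voiced) → [z]
/b/ before /s/ (voiceless) → [p]

[fezzeθr+adipser]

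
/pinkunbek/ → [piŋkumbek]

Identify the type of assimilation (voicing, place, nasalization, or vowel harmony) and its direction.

place assimilation, regressive

/n/→[ŋ] /n/→[m].
Each target copies a feature from the following segment, so the direction is regressive.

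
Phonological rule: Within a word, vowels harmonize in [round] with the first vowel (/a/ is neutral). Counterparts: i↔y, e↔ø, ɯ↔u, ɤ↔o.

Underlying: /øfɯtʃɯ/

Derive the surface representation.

/ɯ/ harmonizes with /ø/ ([+round]) → [u]
/ɯ/ harmonizes with /ø/ ([+round]) → [u]

[øfutʃu]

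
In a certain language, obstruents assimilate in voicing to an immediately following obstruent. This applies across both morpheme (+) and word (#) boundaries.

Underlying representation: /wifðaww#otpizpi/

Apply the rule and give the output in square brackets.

/f/ before /ð/ (voiced) → [v]
/z/ before /p/ (voiceless) → [s]

[wivðaww#otpispi]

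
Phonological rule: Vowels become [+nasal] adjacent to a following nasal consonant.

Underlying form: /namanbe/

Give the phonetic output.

[nãmãnbe]

/a/ before nasal /m/ → [ã]
/a/ before nasal /n/ → [ã]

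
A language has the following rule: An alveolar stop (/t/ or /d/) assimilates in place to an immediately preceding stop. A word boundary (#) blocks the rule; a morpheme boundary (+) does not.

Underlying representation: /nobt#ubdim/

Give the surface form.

[nobp#ubbim]

/t/ after /b/ (labial) → [p]
/d/ after /b/ (labial) → [b]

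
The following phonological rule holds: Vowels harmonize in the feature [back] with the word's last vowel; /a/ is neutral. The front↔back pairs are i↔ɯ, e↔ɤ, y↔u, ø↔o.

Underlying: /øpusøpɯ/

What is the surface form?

/ø/ harmonizes with /ɯ/ ([+back]) → [o]
/ø/ harmonizes with /ɯ/ ([+back]) → [o]

[opusopɯ]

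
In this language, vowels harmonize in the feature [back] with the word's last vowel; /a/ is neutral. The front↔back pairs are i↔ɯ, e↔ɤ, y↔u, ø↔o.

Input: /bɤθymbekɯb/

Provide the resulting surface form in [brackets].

/y/ harmonizes with /ɯ/ ([+back]) → [u]
/e/ harmonizes with /ɯ/ ([+back]) → [ɤ]

[bɤθumbɤkɯb]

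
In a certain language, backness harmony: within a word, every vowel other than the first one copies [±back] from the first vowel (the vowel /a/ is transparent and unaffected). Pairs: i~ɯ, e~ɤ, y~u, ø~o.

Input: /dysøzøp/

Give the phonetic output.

no segment meets the rule's conditions; no change.

[dysøzøp]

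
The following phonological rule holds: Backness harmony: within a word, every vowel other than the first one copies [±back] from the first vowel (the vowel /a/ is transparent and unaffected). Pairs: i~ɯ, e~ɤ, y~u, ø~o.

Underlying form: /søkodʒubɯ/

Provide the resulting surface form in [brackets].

/o/ harmonizes with /ø/ ([-back]) → [ø]
/u/ harmonizes with /ø/ ([-back]) → [y]
/ɯ/ harmonizes with /ø/ ([-back]) → [i]

[søkødʒybi]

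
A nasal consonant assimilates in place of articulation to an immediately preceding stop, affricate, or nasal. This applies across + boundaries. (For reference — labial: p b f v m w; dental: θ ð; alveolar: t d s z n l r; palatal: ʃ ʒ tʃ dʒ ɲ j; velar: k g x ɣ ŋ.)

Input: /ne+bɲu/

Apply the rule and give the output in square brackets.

[ne+bmu]

/ɲ/ after /b/ (labial) → [m]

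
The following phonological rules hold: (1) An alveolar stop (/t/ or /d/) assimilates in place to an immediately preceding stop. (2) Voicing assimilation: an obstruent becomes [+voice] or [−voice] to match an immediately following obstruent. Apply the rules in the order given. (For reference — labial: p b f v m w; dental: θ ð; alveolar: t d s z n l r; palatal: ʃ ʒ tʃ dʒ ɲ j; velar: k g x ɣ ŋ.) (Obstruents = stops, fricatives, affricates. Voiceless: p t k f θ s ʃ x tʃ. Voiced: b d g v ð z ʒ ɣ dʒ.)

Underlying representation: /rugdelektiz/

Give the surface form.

[ruggelekkiz]

Rule 1: /d/ after /g/ (velar) → [g]
Rule 1: /t/ after /k/ (velar) → [k]
After rule 1: ruggelekkiz
Rule 2: no segment meets the rule's conditions; no change.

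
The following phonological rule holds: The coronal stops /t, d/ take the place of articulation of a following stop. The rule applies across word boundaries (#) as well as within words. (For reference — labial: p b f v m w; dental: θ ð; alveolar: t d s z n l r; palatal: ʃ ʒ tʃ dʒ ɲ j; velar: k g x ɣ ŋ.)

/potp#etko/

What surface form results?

/t/ before /p/ (labial) → [p]
/t/ before /k/ (velar) → [k]

[popp#ekko]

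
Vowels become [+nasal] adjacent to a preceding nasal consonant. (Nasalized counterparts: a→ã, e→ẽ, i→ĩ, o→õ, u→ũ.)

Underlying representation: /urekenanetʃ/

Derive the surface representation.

/a/ after nasal /n/ → [ã]
/e/ after nasal /n/ → [ẽ]

[urekenãnẽtʃ]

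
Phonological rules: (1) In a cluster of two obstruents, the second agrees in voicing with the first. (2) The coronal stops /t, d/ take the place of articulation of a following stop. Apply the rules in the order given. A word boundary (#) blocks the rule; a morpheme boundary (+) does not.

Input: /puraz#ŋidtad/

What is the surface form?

[puraz#ŋiddad]

Rule 1: /t/ after /d/ (voiced) → [d]
After rule 1: puraz#ŋiddad
Rule 2: no segment meets the rule's conditions; no change.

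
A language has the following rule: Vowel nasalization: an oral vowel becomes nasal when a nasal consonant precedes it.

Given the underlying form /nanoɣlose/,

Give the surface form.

/a/ after nasal /n/ → [ã]
/o/ after nasal /n/ → [õ]

[nãnõɣlose]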